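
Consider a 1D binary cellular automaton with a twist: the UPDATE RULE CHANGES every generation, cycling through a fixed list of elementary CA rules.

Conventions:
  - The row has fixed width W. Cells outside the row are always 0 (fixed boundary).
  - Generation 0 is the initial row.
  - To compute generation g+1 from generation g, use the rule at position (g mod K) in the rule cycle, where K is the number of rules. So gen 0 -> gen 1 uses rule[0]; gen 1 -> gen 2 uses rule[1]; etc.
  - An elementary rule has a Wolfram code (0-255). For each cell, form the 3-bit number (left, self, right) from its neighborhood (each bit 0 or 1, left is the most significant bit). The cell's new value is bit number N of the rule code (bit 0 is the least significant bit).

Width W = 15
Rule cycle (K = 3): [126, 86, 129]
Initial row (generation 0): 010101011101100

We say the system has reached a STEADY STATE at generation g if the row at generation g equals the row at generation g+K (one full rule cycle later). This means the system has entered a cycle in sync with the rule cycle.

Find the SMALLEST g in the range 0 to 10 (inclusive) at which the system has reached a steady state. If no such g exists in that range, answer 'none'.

Answer: none

Derivation:
Gen 0: 010101011101100
Gen 1 (rule 126): 111111110111110
Gen 2 (rule 86): 000000010000011
Gen 3 (rule 129): 111111000111000
Gen 4 (rule 126): 100001101101100
Gen 5 (rule 86): 110010100100110
Gen 6 (rule 129): 000000000000000
Gen 7 (rule 126): 000000000000000
Gen 8 (rule 86): 000000000000000
Gen 9 (rule 129): 111111111111111
Gen 10 (rule 126): 100000000000001
Gen 11 (rule 86): 110000000000011
Gen 12 (rule 129): 000111111111000
Gen 13 (rule 126): 001100000001100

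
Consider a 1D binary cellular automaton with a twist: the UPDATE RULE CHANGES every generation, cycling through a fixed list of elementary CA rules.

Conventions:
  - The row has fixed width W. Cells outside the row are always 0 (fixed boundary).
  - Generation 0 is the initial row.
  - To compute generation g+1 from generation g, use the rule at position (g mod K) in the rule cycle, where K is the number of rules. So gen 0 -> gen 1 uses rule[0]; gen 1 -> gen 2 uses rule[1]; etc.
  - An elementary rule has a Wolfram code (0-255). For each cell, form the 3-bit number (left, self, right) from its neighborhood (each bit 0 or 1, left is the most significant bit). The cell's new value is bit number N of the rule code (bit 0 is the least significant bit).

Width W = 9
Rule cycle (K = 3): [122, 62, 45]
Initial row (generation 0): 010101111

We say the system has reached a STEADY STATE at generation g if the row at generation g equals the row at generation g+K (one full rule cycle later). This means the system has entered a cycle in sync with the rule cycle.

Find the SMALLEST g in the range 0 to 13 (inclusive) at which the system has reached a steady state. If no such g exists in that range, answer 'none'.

Gen 0: 010101111
Gen 1 (rule 122): 101011001
Gen 2 (rule 62): 111110111
Gen 3 (rule 45): 100001100
Gen 4 (rule 122): 010011110
Gen 5 (rule 62): 111110001
Gen 6 (rule 45): 100000101
Gen 7 (rule 122): 010001010
Gen 8 (rule 62): 111011111
Gen 9 (rule 45): 100110000
Gen 10 (rule 122): 011111000
Gen 11 (rule 62): 110000100
Gen 12 (rule 45): 100110101
Gen 13 (rule 122): 011111010
Gen 14 (rule 62): 110000111
Gen 15 (rule 45): 100110100
Gen 16 (rule 122): 011111010

Answer: 13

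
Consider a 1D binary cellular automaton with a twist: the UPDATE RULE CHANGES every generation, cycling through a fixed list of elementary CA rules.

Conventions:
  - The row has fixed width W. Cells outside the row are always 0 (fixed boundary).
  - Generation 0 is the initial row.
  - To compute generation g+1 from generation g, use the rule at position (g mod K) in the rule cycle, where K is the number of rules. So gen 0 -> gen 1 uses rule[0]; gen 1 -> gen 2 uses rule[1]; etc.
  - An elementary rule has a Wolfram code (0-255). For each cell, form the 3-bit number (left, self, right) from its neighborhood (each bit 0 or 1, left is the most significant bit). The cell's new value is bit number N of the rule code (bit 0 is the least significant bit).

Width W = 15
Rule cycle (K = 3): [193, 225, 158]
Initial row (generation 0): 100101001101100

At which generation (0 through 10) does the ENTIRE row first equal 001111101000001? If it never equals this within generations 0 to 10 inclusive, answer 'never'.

Answer: 5

Derivation:
Gen 0: 100101001101100
Gen 1 (rule 193): 000000000100101
Gen 2 (rule 225): 111111110000010
Gen 3 (rule 158): 111111101000111
Gen 4 (rule 193): 011111100010011
Gen 5 (rule 225): 001111101000001
Gen 6 (rule 158): 011111001100011
Gen 7 (rule 193): 001111000101001
Gen 8 (rule 225): 100111010010000
Gen 9 (rule 158): 111110011111000
Gen 10 (rule 193): 011110001111011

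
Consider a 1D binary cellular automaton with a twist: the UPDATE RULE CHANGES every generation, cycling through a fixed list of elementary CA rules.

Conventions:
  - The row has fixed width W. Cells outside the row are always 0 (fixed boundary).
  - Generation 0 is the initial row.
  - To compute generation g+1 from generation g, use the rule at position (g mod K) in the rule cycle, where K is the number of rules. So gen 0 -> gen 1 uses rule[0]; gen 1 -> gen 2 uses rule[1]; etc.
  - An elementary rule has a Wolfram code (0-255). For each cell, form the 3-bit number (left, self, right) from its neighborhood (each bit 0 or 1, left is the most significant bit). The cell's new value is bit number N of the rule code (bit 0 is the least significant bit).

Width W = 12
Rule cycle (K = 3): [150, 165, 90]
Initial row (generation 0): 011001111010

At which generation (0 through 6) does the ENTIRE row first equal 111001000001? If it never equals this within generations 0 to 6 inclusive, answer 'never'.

Answer: never

Derivation:
Gen 0: 011001111010
Gen 1 (rule 150): 100110110011
Gen 2 (rule 165): 100001000000
Gen 3 (rule 90): 010010100000
Gen 4 (rule 150): 111110110000
Gen 5 (rule 165): 011101000111
Gen 6 (rule 90): 110100101101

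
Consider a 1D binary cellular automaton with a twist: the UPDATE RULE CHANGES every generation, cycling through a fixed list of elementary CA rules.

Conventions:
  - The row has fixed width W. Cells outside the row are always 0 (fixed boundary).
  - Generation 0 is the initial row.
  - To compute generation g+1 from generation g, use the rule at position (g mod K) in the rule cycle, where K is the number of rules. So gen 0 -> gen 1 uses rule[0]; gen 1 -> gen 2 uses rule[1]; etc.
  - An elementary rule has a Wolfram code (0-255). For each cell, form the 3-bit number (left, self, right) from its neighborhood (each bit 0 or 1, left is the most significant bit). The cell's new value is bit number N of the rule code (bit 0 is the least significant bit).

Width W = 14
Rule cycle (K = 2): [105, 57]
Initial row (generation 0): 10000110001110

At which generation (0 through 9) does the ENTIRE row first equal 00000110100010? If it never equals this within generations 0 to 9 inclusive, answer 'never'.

Answer: 9

Derivation:
Gen 0: 10000110001110
Gen 1 (rule 105): 00110110101010
Gen 2 (rule 57): 10101101010101
Gen 3 (rule 105): 01011110101010
Gen 4 (rule 57): 00110001010101
Gen 5 (rule 105): 10110100101010
Gen 6 (rule 57): 01101010010101
Gen 7 (rule 105): 01110100001010
Gen 8 (rule 57): 01001011100101
Gen 9 (rule 105): 00000110100010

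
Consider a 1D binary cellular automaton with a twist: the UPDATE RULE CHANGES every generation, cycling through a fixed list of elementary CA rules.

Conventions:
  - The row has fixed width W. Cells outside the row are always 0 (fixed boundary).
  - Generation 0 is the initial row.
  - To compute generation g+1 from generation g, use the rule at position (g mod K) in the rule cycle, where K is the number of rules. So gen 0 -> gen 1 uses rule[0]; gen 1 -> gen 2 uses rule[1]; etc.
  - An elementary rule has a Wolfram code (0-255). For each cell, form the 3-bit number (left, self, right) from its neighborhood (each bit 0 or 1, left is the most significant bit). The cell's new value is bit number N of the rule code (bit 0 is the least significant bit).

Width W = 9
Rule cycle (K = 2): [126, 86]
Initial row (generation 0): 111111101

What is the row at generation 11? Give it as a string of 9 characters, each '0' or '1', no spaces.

Answer: 000001111

Derivation:
Gen 0: 111111101
Gen 1 (rule 126): 100000111
Gen 2 (rule 86): 110001001
Gen 3 (rule 126): 111011111
Gen 4 (rule 86): 001000001
Gen 5 (rule 126): 011100011
Gen 6 (rule 86): 100110101
Gen 7 (rule 126): 111111111
Gen 8 (rule 86): 000000001
Gen 9 (rule 126): 000000011
Gen 10 (rule 86): 000000101
Gen 11 (rule 126): 000001111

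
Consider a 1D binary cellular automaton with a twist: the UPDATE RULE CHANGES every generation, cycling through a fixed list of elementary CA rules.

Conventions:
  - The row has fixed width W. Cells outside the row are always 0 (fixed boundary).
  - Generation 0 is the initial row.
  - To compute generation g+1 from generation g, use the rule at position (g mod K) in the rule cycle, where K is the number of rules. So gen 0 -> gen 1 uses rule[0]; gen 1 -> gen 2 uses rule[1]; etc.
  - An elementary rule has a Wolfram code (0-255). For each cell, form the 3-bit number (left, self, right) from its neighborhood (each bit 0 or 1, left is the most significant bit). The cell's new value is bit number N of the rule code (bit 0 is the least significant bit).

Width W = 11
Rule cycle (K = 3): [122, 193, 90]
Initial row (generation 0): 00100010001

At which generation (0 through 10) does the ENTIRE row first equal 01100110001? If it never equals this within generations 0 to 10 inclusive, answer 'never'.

Gen 0: 00100010001
Gen 1 (rule 122): 01010101010
Gen 2 (rule 193): 00000000000
Gen 3 (rule 90): 00000000000
Gen 4 (rule 122): 00000000000
Gen 5 (rule 193): 11111111111
Gen 6 (rule 90): 10000000001
Gen 7 (rule 122): 01000000010
Gen 8 (rule 193): 00011111000
Gen 9 (rule 90): 00110001100
Gen 10 (rule 122): 01111011110

Answer: never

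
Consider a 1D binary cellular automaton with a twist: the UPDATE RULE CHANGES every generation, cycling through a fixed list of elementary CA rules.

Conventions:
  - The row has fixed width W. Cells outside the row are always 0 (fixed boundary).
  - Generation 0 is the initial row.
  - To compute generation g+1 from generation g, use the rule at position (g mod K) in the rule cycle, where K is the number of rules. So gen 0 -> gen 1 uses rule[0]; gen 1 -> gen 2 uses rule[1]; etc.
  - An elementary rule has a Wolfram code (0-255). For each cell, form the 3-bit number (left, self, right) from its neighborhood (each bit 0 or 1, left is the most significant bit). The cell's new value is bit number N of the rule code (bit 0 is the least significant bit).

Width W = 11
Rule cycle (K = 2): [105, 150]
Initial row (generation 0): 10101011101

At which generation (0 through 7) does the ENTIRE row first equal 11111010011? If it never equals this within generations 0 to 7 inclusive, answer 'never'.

Answer: never

Derivation:
Gen 0: 10101011101
Gen 1 (rule 105): 01010110110
Gen 2 (rule 150): 11010000001
Gen 3 (rule 105): 11100111100
Gen 4 (rule 150): 01011011010
Gen 5 (rule 105): 00111111100
Gen 6 (rule 150): 01011111010
Gen 7 (rule 105): 00110001100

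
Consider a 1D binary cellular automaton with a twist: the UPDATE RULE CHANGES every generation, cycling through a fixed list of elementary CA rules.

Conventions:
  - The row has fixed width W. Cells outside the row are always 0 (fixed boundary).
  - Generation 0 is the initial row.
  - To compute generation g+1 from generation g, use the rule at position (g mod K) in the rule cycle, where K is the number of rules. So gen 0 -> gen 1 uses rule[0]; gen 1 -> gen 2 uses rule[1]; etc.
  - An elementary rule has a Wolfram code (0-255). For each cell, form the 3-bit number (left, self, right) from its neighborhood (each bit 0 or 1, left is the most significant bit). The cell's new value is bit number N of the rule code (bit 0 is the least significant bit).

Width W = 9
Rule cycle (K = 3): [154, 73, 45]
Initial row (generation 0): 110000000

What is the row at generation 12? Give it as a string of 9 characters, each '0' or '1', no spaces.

Gen 0: 110000000
Gen 1 (rule 154): 101000000
Gen 2 (rule 73): 000011111
Gen 3 (rule 45): 111010000
Gen 4 (rule 154): 110001000
Gen 5 (rule 73): 110100011
Gen 6 (rule 45): 101101010
Gen 7 (rule 154): 001000001
Gen 8 (rule 73): 100011100
Gen 9 (rule 45): 101010001
Gen 10 (rule 154): 000001010
Gen 11 (rule 73): 111100000
Gen 12 (rule 45): 100001111

Answer: 100001111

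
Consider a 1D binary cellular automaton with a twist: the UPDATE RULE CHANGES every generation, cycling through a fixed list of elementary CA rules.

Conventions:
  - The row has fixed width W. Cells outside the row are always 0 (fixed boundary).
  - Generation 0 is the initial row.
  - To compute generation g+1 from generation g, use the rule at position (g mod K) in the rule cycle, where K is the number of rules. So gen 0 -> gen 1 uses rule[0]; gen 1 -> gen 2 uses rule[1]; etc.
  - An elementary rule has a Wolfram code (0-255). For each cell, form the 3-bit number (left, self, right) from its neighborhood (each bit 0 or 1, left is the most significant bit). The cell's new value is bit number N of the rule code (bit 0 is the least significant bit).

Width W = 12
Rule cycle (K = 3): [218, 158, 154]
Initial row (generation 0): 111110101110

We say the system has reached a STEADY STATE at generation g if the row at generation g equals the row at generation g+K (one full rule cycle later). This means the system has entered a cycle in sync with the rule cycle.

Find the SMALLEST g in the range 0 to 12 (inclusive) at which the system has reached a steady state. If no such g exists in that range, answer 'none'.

Gen 0: 111110101110
Gen 1 (rule 218): 111110001111
Gen 2 (rule 158): 111101011110
Gen 3 (rule 154): 111000011101
Gen 4 (rule 218): 111100111100
Gen 5 (rule 158): 111011111010
Gen 6 (rule 154): 110011110001
Gen 7 (rule 218): 111111111010
Gen 8 (rule 158): 111111110011
Gen 9 (rule 154): 111111101110
Gen 10 (rule 218): 111111101111
Gen 11 (rule 158): 111111001110
Gen 12 (rule 154): 111110111101
Gen 13 (rule 218): 111110111100
Gen 14 (rule 158): 111100111010
Gen 15 (rule 154): 111011110001

Answer: none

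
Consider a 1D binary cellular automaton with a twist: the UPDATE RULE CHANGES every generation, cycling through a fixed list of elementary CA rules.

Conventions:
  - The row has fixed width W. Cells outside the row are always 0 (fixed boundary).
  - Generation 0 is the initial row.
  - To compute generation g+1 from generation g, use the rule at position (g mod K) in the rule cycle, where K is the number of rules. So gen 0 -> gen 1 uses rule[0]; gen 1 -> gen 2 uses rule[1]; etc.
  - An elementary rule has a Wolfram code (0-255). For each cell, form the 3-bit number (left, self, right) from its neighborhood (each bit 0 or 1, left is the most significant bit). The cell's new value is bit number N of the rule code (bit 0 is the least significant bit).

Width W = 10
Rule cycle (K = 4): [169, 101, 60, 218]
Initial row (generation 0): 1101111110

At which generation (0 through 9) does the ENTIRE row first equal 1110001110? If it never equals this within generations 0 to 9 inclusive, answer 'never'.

Answer: 9

Derivation:
Gen 0: 1101111110
Gen 1 (rule 169): 1011111100
Gen 2 (rule 101): 1100000101
Gen 3 (rule 60): 1010000111
Gen 4 (rule 218): 0001001111
Gen 5 (rule 169): 1100001110
Gen 6 (rule 101): 0101100010
Gen 7 (rule 60): 0111010011
Gen 8 (rule 218): 1111001111
Gen 9 (rule 169): 1110001110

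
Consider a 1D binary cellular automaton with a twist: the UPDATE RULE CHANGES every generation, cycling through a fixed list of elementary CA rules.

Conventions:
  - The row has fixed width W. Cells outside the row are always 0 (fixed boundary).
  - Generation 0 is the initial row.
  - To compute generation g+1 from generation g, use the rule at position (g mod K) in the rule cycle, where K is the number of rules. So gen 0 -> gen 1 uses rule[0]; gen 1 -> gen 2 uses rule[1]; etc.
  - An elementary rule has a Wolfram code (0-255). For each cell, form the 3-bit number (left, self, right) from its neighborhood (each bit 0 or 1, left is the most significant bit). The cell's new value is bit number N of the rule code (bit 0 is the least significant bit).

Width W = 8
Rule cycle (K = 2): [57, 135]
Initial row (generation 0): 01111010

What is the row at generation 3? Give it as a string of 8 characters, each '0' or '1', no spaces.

Gen 0: 01111010
Gen 1 (rule 57): 01000101
Gen 2 (rule 135): 11011101
Gen 3 (rule 57): 10110010

Answer: 10110010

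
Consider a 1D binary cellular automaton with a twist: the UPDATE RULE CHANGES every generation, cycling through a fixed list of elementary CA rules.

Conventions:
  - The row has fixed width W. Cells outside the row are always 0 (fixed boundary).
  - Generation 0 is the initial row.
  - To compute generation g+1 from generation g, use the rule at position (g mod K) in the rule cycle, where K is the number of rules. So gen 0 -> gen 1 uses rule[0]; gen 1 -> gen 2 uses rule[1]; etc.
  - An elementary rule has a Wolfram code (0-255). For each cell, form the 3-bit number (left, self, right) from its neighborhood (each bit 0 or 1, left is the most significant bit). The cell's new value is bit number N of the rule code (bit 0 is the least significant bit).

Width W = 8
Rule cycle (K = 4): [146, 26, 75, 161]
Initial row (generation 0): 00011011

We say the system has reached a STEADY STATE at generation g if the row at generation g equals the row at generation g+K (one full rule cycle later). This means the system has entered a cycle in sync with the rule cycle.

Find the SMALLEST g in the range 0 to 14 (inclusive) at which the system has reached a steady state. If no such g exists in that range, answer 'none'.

Gen 0: 00011011
Gen 1 (rule 146): 00100000
Gen 2 (rule 26): 01010000
Gen 3 (rule 75): 10000111
Gen 4 (rule 161): 00110010
Gen 5 (rule 146): 01001101
Gen 6 (rule 26): 10111000
Gen 7 (rule 75): 00101011
Gen 8 (rule 161): 10010100
Gen 9 (rule 146): 01100010
Gen 10 (rule 26): 11010101
Gen 11 (rule 75): 11000000
Gen 12 (rule 161): 00011111
Gen 13 (rule 146): 00101110
Gen 14 (rule 26): 01001001
Gen 15 (rule 75): 10010010
Gen 16 (rule 161): 00000000
Gen 17 (rule 146): 00000000
Gen 18 (rule 26): 00000000

Answer: none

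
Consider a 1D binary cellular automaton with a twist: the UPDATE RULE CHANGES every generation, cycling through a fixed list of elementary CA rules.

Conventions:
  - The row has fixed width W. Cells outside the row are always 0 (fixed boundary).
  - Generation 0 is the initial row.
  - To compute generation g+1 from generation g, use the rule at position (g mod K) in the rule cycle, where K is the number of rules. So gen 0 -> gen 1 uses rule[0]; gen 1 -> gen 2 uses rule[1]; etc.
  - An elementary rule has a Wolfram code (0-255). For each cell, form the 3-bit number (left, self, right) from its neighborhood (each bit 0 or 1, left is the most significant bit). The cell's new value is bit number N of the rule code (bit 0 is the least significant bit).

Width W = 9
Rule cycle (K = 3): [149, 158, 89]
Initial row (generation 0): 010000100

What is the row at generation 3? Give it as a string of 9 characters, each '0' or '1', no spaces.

Answer: 100110111

Derivation:
Gen 0: 010000100
Gen 1 (rule 149): 011110111
Gen 2 (rule 158): 111100110
Gen 3 (rule 89): 100110111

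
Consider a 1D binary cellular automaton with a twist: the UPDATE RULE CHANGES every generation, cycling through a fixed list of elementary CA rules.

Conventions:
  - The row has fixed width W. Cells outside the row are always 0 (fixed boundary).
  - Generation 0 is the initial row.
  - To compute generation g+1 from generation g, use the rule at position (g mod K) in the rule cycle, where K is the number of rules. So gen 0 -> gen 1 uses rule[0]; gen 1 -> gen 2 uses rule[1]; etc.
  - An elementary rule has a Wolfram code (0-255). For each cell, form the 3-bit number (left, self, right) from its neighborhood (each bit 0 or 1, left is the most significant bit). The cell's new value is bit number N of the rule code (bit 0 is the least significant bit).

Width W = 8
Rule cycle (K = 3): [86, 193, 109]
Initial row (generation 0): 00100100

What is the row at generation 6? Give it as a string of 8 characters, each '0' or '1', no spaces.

Answer: 11010011

Derivation:
Gen 0: 00100100
Gen 1 (rule 86): 01111110
Gen 2 (rule 193): 00111110
Gen 3 (rule 109): 10100010
Gen 4 (rule 86): 10110111
Gen 5 (rule 193): 00010011
Gen 6 (rule 109): 11010011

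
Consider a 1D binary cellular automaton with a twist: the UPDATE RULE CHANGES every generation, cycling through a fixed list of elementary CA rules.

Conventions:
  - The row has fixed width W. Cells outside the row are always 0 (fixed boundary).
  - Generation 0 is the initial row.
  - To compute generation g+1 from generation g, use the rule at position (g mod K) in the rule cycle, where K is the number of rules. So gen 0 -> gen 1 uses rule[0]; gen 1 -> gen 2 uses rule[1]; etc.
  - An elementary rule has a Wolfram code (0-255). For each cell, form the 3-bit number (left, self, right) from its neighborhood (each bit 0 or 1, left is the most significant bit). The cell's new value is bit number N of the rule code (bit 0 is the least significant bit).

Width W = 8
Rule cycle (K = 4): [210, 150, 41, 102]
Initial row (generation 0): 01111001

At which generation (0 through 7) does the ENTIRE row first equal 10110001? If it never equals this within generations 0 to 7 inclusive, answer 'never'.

Gen 0: 01111001
Gen 1 (rule 210): 10111110
Gen 2 (rule 150): 10011101
Gen 3 (rule 41): 00010010
Gen 4 (rule 102): 00110110
Gen 5 (rule 210): 01010011
Gen 6 (rule 150): 11011100
Gen 7 (rule 41): 10110001

Answer: 7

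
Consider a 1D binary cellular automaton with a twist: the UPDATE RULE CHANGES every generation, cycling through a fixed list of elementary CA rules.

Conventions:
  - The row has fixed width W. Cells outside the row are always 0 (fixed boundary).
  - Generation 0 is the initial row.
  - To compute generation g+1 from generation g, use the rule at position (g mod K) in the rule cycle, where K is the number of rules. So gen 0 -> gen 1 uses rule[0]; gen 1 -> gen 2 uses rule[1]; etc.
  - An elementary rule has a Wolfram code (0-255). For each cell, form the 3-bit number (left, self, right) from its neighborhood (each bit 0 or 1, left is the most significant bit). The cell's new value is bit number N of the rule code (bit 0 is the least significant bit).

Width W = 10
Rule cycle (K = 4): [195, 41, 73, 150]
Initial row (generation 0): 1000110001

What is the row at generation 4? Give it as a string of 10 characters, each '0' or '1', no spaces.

Answer: 0000010001

Derivation:
Gen 0: 1000110001
Gen 1 (rule 195): 0011010110
Gen 2 (rule 41): 1010101100
Gen 3 (rule 73): 0000001101
Gen 4 (rule 150): 0000010001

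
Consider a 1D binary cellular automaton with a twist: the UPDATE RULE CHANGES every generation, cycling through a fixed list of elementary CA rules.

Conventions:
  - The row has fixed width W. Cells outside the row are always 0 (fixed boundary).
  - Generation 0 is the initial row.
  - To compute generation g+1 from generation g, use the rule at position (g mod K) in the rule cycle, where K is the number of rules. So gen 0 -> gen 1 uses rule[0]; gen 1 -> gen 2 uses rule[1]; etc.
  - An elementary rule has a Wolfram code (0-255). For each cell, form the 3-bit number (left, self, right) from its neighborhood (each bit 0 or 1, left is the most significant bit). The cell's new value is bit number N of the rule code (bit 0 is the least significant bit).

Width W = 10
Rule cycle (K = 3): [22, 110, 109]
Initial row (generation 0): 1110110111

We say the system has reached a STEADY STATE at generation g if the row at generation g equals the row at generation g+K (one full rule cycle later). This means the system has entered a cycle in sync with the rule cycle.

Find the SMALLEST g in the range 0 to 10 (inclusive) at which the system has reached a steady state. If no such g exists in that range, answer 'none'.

Gen 0: 1110110111
Gen 1 (rule 22): 0000000000
Gen 2 (rule 110): 0000000000
Gen 3 (rule 109): 1111111111
Gen 4 (rule 22): 0000000000
Gen 5 (rule 110): 0000000000
Gen 6 (rule 109): 1111111111
Gen 7 (rule 22): 0000000000
Gen 8 (rule 110): 0000000000
Gen 9 (rule 109): 1111111111
Gen 10 (rule 22): 0000000000
Gen 11 (rule 110): 0000000000
Gen 12 (rule 109): 1111111111
Gen 13 (rule 22): 0000000000

Answer: 1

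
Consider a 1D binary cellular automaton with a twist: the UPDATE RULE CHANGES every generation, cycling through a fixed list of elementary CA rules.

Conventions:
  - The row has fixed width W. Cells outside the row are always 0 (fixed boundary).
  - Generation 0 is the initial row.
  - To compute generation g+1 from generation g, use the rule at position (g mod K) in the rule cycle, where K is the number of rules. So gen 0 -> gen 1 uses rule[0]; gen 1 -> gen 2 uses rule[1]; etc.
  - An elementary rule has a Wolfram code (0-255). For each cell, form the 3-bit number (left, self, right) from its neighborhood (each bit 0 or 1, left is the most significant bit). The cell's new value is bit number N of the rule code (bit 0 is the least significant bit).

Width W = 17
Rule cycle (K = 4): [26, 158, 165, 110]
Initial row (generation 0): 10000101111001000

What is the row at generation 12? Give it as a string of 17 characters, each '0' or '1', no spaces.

Answer: 11000010110011001

Derivation:
Gen 0: 10000101111001000
Gen 1 (rule 26): 01001001000110100
Gen 2 (rule 158): 11111111101100110
Gen 3 (rule 165): 01111111010000000
Gen 4 (rule 110): 11000001110000000
Gen 5 (rule 26): 10100011001000000
Gen 6 (rule 158): 10110110111100000
Gen 7 (rule 165): 11001001011001111
Gen 8 (rule 110): 11011011111011001
Gen 9 (rule 26): 10010010000010110
Gen 10 (rule 158): 11111111000110101
Gen 11 (rule 165): 01111110010001111
Gen 12 (rule 110): 11000010110011001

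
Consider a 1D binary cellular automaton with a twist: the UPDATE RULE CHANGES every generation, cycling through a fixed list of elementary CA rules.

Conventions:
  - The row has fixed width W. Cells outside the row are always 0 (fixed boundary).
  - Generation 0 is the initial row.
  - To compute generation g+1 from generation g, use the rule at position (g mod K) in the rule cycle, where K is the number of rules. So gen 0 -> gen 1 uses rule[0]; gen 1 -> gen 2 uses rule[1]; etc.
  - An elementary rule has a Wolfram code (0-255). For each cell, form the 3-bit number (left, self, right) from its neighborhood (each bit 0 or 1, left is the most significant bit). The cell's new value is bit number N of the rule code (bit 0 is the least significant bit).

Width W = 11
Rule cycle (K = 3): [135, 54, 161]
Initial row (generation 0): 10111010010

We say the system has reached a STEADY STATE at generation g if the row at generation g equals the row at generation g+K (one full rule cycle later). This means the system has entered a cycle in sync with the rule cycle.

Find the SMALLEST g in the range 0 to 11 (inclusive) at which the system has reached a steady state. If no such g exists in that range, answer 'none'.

Answer: none

Derivation:
Gen 0: 10111010010
Gen 1 (rule 135): 10010010110
Gen 2 (rule 54): 11111111001
Gen 3 (rule 161): 01111110000
Gen 4 (rule 135): 10111100111
Gen 5 (rule 54): 11000011000
Gen 6 (rule 161): 00011000011
Gen 7 (rule 135): 11100011100
Gen 8 (rule 54): 00010100010
Gen 9 (rule 161): 11001001000
Gen 10 (rule 135): 00011011011
Gen 11 (rule 54): 00100100100
Gen 12 (rule 161): 10000000001
Gen 13 (rule 135): 10111111111
Gen 14 (rule 54): 11000000000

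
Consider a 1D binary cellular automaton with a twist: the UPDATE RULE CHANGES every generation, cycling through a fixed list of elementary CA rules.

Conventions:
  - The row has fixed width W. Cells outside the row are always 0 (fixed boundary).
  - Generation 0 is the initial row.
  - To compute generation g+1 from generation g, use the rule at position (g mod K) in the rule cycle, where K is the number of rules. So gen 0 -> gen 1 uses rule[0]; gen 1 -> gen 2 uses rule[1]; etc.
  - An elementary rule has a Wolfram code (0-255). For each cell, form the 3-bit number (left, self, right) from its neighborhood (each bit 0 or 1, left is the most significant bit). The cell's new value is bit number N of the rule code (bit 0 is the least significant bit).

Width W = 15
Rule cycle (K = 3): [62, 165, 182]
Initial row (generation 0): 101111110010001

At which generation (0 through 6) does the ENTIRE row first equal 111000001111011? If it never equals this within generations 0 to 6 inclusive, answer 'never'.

Answer: 1

Derivation:
Gen 0: 101111110010001
Gen 1 (rule 62): 111000001111011
Gen 2 (rule 165): 010011100110100
Gen 3 (rule 182): 111101011001110
Gen 4 (rule 62): 100011110111001
Gen 5 (rule 165): 101001101010001
Gen 6 (rule 182): 111110011111011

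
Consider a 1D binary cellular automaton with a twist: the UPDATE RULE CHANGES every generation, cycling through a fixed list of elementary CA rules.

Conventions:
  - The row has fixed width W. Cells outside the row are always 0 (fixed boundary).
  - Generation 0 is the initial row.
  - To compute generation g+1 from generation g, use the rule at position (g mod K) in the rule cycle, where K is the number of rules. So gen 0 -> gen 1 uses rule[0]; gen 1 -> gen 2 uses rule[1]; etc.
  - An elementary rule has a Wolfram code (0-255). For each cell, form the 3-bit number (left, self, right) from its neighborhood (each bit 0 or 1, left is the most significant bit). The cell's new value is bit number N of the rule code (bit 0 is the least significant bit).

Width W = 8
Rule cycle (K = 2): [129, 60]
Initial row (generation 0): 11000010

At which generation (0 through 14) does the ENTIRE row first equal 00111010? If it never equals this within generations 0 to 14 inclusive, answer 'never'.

Answer: never

Derivation:
Gen 0: 11000010
Gen 1 (rule 129): 00011000
Gen 2 (rule 60): 00010100
Gen 3 (rule 129): 11000001
Gen 4 (rule 60): 10100001
Gen 5 (rule 129): 00001100
Gen 6 (rule 60): 00001010
Gen 7 (rule 129): 11100000
Gen 8 (rule 60): 10010000
Gen 9 (rule 129): 00000111
Gen 10 (rule 60): 00000100
Gen 11 (rule 129): 11110001
Gen 12 (rule 60): 10001001
Gen 13 (rule 129): 00100000
Gen 14 (rule 60): 00110000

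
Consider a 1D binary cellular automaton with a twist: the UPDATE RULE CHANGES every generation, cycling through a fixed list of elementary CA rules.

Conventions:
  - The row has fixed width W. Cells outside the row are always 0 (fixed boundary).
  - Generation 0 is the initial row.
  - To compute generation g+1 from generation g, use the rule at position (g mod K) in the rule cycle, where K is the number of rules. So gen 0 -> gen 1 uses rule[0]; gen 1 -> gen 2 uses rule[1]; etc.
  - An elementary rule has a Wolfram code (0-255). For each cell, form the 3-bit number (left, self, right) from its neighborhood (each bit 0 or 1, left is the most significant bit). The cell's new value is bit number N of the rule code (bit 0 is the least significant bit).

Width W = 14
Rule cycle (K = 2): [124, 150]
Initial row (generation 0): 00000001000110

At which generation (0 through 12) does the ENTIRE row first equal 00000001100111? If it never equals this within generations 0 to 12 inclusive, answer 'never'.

Answer: 1

Derivation:
Gen 0: 00000001000110
Gen 1 (rule 124): 00000001100111
Gen 2 (rule 150): 00000010011010
Gen 3 (rule 124): 00000011011111
Gen 4 (rule 150): 00000100001110
Gen 5 (rule 124): 00000110001011
Gen 6 (rule 150): 00001001011000
Gen 7 (rule 124): 00001101111100
Gen 8 (rule 150): 00010000111010
Gen 9 (rule 124): 00011000101111
Gen 10 (rule 150): 00100101100110
Gen 11 (rule 124): 00110111110111
Gen 12 (rule 150): 01000011100010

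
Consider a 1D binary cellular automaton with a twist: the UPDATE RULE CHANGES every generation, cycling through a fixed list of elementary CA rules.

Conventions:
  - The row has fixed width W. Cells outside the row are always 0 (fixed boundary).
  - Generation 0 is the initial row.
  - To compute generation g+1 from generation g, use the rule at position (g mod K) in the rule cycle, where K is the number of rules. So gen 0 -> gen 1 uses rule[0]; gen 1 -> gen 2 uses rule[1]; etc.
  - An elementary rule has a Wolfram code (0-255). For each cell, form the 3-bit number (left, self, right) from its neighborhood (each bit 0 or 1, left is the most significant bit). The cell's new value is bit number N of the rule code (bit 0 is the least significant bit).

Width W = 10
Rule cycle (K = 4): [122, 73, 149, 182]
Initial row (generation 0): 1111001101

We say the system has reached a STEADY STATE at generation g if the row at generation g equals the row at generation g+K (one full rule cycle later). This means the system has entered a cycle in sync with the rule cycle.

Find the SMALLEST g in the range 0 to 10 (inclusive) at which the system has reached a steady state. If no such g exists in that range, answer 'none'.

Answer: 9

Derivation:
Gen 0: 1111001101
Gen 1 (rule 122): 1001111110
Gen 2 (rule 73): 0001000010
Gen 3 (rule 149): 1101111011
Gen 4 (rule 182): 0010110100
Gen 5 (rule 122): 0101111010
Gen 6 (rule 73): 0001001000
Gen 7 (rule 149): 1101101111
Gen 8 (rule 182): 0010010110
Gen 9 (rule 122): 0101101111
Gen 10 (rule 73): 0001101001
Gen 11 (rule 149): 1100001101
Gen 12 (rule 182): 0010010011
Gen 13 (rule 122): 0101101111
Gen 14 (rule 73): 0001101001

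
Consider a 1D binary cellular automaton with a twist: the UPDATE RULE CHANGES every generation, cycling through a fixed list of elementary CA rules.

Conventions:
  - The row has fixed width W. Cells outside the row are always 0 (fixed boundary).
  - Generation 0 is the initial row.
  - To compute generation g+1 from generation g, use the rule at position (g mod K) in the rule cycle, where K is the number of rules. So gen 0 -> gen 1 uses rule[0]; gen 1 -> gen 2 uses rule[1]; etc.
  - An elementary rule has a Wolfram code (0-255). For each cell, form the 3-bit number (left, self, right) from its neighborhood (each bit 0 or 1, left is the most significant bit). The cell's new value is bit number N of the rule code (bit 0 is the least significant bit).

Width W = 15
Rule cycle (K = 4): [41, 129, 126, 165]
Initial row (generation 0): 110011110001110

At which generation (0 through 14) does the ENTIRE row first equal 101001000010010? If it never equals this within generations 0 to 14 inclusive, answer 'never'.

Answer: never

Derivation:
Gen 0: 110011110001110
Gen 1 (rule 41): 100010000101000
Gen 2 (rule 129): 001000110000011
Gen 3 (rule 126): 011101111000111
Gen 4 (rule 165): 001010110010010
Gen 5 (rule 41): 100101100000000
Gen 6 (rule 129): 000000001111111
Gen 7 (rule 126): 000000011000001
Gen 8 (rule 165): 111111000011101
Gen 9 (rule 41): 100000011010010
Gen 10 (rule 129): 001111000000000
Gen 11 (rule 126): 011001100000000
Gen 12 (rule 165): 000000001111111
Gen 13 (rule 41): 111111101000000
Gen 14 (rule 129): 011111000011111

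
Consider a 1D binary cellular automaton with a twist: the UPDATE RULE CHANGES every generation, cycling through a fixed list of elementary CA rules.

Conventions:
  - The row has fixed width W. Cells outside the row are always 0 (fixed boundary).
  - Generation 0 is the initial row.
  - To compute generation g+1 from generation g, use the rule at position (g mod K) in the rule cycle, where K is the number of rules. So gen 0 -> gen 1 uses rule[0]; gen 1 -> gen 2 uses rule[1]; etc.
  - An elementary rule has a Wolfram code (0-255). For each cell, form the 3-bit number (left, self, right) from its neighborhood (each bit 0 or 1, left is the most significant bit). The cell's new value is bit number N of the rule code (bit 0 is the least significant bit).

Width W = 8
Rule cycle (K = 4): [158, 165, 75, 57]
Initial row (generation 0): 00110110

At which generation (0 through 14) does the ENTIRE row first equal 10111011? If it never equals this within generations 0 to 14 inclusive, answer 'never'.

Answer: never

Derivation:
Gen 0: 00110110
Gen 1 (rule 158): 01100101
Gen 2 (rule 165): 00000111
Gen 3 (rule 75): 11111101
Gen 4 (rule 57): 10000010
Gen 5 (rule 158): 11000111
Gen 6 (rule 165): 00010010
Gen 7 (rule 75): 11100100
Gen 8 (rule 57): 10010011
Gen 9 (rule 158): 11111110
Gen 10 (rule 165): 01111100
Gen 11 (rule 75): 11000101
Gen 12 (rule 57): 10110010
Gen 13 (rule 158): 10101111
Gen 14 (rule 165): 11110110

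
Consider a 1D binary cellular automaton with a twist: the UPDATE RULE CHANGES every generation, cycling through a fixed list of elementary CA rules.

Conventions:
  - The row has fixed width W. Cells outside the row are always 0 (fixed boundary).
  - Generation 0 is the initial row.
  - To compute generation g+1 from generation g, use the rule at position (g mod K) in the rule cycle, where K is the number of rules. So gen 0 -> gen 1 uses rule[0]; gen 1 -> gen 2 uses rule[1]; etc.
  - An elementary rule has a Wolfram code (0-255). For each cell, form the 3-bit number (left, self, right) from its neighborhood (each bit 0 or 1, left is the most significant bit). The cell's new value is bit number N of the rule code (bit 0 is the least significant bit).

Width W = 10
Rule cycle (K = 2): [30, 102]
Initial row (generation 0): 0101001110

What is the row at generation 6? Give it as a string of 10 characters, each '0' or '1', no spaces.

Answer: 0100011011

Derivation:
Gen 0: 0101001110
Gen 1 (rule 30): 1101111001
Gen 2 (rule 102): 0110001011
Gen 3 (rule 30): 1101011010
Gen 4 (rule 102): 0111101110
Gen 5 (rule 30): 1100001001
Gen 6 (rule 102): 0100011011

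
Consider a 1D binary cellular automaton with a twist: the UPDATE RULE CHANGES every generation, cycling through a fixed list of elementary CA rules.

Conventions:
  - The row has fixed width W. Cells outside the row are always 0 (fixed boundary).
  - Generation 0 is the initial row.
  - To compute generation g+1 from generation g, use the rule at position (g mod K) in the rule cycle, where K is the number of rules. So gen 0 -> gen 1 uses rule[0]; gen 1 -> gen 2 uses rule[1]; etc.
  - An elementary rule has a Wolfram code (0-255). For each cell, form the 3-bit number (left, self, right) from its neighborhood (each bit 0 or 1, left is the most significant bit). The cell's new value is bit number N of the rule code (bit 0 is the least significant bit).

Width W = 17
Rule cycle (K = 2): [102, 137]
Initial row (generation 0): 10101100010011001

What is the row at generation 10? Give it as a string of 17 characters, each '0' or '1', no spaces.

Gen 0: 10101100010011001
Gen 1 (rule 102): 11110100110101011
Gen 2 (rule 137): 11100000100000010
Gen 3 (rule 102): 00100001100000110
Gen 4 (rule 137): 10001101001110100
Gen 5 (rule 102): 10010111010011100
Gen 6 (rule 137): 00000110000011001
Gen 7 (rule 102): 00001010000101011
Gen 8 (rule 137): 11100000110000010
Gen 9 (rule 102): 00100001010000110
Gen 10 (rule 137): 10001100000110100

Answer: 10001100000110100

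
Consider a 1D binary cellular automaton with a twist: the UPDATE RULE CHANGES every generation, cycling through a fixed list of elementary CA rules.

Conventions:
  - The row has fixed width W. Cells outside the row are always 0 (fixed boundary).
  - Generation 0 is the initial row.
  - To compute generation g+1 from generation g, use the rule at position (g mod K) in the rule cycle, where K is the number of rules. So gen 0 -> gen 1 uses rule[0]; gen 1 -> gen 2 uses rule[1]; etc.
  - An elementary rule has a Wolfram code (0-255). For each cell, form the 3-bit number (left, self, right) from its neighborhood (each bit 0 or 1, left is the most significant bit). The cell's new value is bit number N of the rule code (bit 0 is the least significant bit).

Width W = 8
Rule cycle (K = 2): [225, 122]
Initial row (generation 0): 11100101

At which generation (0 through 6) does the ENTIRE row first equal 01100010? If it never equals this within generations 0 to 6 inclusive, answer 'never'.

Gen 0: 11100101
Gen 1 (rule 225): 01100010
Gen 2 (rule 122): 11110101
Gen 3 (rule 225): 01111010
Gen 4 (rule 122): 11001101
Gen 5 (rule 225): 01000110
Gen 6 (rule 122): 10101111

Answer: 1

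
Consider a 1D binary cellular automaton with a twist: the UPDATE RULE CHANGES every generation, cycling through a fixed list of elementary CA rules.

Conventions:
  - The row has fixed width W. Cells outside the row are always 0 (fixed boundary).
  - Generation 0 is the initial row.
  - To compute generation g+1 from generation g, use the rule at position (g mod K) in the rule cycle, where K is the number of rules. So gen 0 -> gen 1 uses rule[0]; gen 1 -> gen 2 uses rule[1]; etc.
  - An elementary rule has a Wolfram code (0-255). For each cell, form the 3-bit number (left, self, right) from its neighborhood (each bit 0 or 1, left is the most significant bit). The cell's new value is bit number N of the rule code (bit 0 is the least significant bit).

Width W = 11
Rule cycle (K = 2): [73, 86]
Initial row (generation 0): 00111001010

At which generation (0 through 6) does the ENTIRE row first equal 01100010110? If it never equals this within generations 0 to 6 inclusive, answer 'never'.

Answer: 6

Derivation:
Gen 0: 00111001010
Gen 1 (rule 73): 10101000000
Gen 2 (rule 86): 10101100000
Gen 3 (rule 73): 00001101111
Gen 4 (rule 86): 00010100001
Gen 5 (rule 73): 11000001100
Gen 6 (rule 86): 01100010110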